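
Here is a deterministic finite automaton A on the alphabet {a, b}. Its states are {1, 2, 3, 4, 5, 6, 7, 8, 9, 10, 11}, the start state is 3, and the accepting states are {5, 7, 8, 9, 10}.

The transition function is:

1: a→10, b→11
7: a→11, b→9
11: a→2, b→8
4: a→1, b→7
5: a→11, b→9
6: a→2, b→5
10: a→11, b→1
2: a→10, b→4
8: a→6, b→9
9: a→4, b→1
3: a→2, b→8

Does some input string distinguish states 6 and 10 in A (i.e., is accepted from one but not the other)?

Yes

Start with accepting vs non-accepting: {5,7,8,9,10} | {1,2,3,4,6,11}.
Split {5,7,8,9,10} by δ(·,b) → {5,7,8} and {9,10}.
On input a, block {1,2,3,4,6,11} splits into {3,4,6,11} and {1,2}.
No further refinement is possible. Final partition (4 blocks): {5,7,8} | {3,4,6,11} | {9,10} | {1,2}.
6 and 10 end up in different blocks, so they are distinguishable. For instance, the string 'ε' is accepted from only 10.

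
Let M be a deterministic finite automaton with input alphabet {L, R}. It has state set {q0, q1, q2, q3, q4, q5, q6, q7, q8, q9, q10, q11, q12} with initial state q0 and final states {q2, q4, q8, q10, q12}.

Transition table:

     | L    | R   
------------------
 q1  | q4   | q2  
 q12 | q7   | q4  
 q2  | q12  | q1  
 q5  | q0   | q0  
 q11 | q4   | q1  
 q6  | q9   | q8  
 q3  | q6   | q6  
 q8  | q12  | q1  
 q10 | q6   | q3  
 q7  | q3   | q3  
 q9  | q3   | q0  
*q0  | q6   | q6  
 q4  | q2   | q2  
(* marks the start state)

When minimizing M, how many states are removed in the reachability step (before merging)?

3

BFS from q0 reaches {q0, q1, q2, q3, q4, q6, q7, q8, q9, q12}; the 3 state(s) q5, q10, q11 are never visited.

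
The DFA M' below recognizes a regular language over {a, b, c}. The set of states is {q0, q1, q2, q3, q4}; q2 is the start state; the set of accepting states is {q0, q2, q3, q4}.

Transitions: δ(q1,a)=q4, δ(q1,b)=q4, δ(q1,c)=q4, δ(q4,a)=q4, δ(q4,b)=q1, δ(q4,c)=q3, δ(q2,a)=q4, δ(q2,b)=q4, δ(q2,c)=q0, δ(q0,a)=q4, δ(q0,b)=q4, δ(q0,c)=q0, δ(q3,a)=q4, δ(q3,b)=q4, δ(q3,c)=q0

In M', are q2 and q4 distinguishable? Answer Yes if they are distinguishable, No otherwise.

Yes

Every state is reachable, so we keep all 5.
Initial partition by acceptance: {q0,q2,q3,q4} | {q1}.
Refine {q0,q2,q3,q4} on symbol b: members go to different blocks, giving {q0,q2,q3} and {q4}.
No further refinement is possible. Final partition (3 blocks): {q0,q2,q3} | {q1} | {q4}.
q2 and q4 end up in different blocks, so they are distinguishable. For instance, the string 'b' is accepted from only q2.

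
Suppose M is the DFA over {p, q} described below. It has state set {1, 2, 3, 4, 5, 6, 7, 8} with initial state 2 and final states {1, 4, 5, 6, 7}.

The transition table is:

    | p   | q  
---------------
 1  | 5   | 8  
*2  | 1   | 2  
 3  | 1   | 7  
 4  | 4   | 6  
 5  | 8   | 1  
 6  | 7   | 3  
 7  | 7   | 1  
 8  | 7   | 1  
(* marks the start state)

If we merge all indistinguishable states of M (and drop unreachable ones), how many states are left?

First remove the unreachable states {3,4,6}; 5 states remain.
P0 = {1,5,7} | {2,8}.
Refine {1,5,7} on symbol p: members go to different blocks, giving {1,7} and {5}.
On input p, block {1,7} splits into {1} and {7}.
On input p, block {2,8} splits into {2} and {8}.
The partition is now stable with 5 blocks: {1} | {2} | {5} | {7} | {8}.

5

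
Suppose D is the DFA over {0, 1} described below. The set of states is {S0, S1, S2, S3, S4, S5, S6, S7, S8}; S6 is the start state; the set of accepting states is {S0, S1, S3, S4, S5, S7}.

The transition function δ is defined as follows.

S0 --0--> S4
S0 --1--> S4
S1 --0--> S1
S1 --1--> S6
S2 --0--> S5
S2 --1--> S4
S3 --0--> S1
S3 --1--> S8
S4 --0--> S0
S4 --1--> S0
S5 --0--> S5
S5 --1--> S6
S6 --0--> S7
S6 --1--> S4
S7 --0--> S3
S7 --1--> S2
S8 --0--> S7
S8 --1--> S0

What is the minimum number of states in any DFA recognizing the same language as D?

3

Start with accepting vs non-accepting: {S0,S1,S3,S4,S5,S7} | {S2,S6,S8}.
Refine {S0,S1,S3,S4,S5,S7} on symbol 1: members go to different blocks, giving {S1,S3,S5,S7} and {S0,S4}.
Stable partition: {S1,S3,S5,S7} | {S2,S6,S8} | {S0,S4} — 3 equivalence classes.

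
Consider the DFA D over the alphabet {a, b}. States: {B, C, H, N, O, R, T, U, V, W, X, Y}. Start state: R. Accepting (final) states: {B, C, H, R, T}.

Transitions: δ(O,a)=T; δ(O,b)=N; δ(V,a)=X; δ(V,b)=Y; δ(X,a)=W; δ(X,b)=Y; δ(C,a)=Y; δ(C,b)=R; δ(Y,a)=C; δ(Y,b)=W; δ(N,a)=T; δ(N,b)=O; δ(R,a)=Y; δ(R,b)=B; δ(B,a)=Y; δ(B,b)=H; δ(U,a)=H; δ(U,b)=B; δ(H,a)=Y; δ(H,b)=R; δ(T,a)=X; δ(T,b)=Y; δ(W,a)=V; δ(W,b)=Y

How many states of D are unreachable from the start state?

No path from R leads to N, O, T, U; the other 8 states are all reachable.

4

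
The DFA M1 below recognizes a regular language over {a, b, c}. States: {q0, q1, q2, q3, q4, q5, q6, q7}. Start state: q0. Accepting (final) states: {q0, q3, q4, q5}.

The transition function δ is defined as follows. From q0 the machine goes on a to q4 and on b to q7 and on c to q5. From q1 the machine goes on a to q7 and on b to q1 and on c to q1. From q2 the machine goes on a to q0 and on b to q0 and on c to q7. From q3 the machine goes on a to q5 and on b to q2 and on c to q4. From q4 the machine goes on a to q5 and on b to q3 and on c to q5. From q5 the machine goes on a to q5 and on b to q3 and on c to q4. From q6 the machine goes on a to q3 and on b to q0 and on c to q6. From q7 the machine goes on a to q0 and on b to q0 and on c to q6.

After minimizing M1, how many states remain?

States {q1} cannot be reached from the start state, so discard them.
P0 = {q0,q3,q4,q5} | {q2,q6,q7}.
Split {q0,q3,q4,q5} by δ(·,b) → {q0,q3} and {q4,q5}.
No further refinement is possible. Final partition (3 blocks): {q0,q3} | {q2,q6,q7} | {q4,q5}.

3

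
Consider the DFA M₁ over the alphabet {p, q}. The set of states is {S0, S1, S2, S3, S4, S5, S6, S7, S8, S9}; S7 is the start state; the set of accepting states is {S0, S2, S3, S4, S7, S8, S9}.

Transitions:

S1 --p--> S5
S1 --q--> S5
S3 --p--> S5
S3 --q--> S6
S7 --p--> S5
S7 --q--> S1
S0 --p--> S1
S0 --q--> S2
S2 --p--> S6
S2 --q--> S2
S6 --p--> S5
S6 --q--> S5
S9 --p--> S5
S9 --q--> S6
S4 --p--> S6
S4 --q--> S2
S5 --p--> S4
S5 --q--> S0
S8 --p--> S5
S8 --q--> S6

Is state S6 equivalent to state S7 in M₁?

Reachable states from the start: {S0,S1,S2,S4,S5,S6,S7}. Unreachable: {S3,S8,S9} — drop them.
Initial partition by acceptance: {S0,S2,S4,S7} | {S1,S5,S6}.
Split {S0,S2,S4,S7} by δ(·,q) → {S0,S2,S4} and {S7}.
Refine {S1,S5,S6} on symbol p: members go to different blocks, giving {S1,S6} and {S5}.
No further refinement is possible. Final partition (4 blocks): {S0,S2,S4} | {S1,S6} | {S7} | {S5}.
S6 and S7 end up in different blocks, so they are distinguishable. For instance, the string 'ε' is accepted from only S7.

No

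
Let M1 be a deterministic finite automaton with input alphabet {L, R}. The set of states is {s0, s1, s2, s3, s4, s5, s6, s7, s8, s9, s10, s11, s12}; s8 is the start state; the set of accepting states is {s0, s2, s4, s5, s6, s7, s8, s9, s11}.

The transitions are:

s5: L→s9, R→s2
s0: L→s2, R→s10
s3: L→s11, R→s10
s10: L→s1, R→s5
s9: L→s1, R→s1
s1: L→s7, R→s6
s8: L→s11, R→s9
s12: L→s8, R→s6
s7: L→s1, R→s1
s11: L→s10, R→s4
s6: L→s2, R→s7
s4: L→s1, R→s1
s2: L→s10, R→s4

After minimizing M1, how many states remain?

States {s0,s3,s12} cannot be reached from the start state, so discard them.
P0 = {s2,s4,s5,s6,s7,s8,s9,s11} | {s1,s10}.
On input L, block {s2,s4,s5,s6,s7,s8,s9,s11} splits into {s2,s4,s7,s9,s11} and {s5,s6,s8}.
Refine {s2,s4,s7,s9,s11} on symbol R: members go to different blocks, giving {s4,s7,s9} and {s2,s11}.
On input L, block {s1,s10} splits into {s1} and {s10}.
On input L, block {s5,s6,s8} splits into {s6,s8} and {s5}.
No further refinement is possible. Final partition (6 blocks): {s4,s7,s9} | {s1} | {s6,s8} | {s2,s11} | {s10} | {s5}.

6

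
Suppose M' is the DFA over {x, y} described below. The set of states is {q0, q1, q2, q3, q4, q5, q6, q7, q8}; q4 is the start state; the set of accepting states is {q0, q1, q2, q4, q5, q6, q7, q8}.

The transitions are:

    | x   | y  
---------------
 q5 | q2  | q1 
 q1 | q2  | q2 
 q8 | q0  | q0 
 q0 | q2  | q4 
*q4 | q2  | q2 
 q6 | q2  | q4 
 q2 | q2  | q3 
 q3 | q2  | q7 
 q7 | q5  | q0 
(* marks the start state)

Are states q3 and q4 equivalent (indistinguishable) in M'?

States {q6,q8} cannot be reached from the start state, so discard them.
P0 = {q0,q1,q2,q4,q5,q7} | {q3}.
Refine {q0,q1,q2,q4,q5,q7} on symbol y: members go to different blocks, giving {q0,q1,q4,q5,q7} and {q2}.
Split {q0,q1,q4,q5,q7} by δ(·,x) → {q0,q1,q4,q5} and {q7}.
Split {q0,q1,q4,q5} by δ(·,y) → {q0,q5} and {q1,q4}.
No further refinement is possible. Final partition (5 blocks): {q0,q5} | {q3} | {q2} | {q7} | {q1,q4}.
q3 and q4 end up in different blocks, so they are distinguishable. For instance, the string 'ε' is accepted from only q4.

No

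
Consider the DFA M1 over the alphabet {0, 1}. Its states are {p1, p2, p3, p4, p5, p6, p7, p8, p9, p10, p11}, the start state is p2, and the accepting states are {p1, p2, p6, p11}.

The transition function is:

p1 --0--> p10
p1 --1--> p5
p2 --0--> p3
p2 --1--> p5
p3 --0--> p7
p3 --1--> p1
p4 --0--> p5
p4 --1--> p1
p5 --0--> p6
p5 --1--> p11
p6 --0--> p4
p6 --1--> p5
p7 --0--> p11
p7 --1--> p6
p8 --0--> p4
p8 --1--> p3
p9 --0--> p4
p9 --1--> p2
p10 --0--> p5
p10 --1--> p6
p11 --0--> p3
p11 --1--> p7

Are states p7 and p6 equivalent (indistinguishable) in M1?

States {p8,p9} cannot be reached from the start state, so discard them.
Initial partition by acceptance: {p1,p2,p6,p11} | {p3,p4,p5,p7,p10}.
On input 0, block {p3,p4,p5,p7,p10} splits into {p3,p4,p10} and {p5,p7}.
No further refinement is possible. Final partition (3 blocks): {p1,p2,p6,p11} | {p3,p4,p10} | {p5,p7}.
p7 and p6 end up in different blocks, so they are distinguishable. For instance, the string 'ε' is accepted from only p6.

No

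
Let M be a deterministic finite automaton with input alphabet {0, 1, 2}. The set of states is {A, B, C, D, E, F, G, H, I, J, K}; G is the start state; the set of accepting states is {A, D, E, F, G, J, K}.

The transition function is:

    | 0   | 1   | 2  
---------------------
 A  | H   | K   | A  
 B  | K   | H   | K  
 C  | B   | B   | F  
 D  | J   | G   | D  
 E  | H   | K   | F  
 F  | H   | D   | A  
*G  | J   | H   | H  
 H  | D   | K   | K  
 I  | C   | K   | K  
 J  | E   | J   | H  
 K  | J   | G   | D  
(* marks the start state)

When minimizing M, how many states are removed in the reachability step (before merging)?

3

Starting at G and following transitions, the reachable set is {A, D, E, F, G, H, J, K}. That leaves B, C, I unreachable — 3 in total.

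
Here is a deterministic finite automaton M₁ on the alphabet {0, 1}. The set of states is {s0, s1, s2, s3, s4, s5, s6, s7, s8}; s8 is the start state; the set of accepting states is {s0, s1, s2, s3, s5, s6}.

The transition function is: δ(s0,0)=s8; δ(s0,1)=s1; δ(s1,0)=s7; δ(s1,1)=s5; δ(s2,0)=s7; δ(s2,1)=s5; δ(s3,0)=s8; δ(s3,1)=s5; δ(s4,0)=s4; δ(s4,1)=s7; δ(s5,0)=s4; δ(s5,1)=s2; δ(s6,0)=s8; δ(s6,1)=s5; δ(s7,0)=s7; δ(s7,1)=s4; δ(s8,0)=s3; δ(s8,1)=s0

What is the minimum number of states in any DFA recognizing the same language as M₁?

4

States {s6} cannot be reached from the start state, so discard them.
Initial partition by acceptance: {s0,s1,s2,s3,s5} | {s4,s7,s8}.
On input 0, block {s4,s7,s8} splits into {s4,s7} and {s8}.
Split {s0,s1,s2,s3,s5} by δ(·,0) → {s1,s2,s5} and {s0,s3}.
Stable partition: {s1,s2,s5} | {s4,s7} | {s8} | {s0,s3} — 4 equivalence classes.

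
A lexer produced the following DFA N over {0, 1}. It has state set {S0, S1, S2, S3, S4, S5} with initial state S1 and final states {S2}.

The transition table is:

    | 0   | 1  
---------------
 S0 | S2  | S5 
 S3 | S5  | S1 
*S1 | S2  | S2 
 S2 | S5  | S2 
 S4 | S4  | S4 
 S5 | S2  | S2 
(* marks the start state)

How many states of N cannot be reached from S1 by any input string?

3

BFS from S1 reaches {S1, S2, S5}; the 3 state(s) S0, S3, S4 are never visited.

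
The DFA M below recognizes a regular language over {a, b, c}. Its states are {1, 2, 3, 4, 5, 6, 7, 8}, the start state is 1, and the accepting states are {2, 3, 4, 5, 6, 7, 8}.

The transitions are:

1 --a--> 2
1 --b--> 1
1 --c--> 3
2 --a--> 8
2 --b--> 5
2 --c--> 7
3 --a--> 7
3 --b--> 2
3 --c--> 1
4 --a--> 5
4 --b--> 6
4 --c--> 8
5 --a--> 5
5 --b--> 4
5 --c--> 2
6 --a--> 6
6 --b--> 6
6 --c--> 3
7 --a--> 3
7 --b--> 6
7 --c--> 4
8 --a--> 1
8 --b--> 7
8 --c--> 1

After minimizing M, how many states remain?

8

Every state is reachable, so we keep all 8.
Start with accepting vs non-accepting: {2,3,4,5,6,7,8} | {1}.
Refine {2,3,4,5,6,7,8} on symbol a: members go to different blocks, giving {2,3,4,5,6,7} and {8}.
Refine {2,3,4,5,6,7} on symbol a: members go to different blocks, giving {3,4,5,6,7} and {2}.
Refine {3,4,5,6,7} on symbol b: members go to different blocks, giving {4,5,6,7} and {3}.
On input a, block {4,5,6,7} splits into {4,5,6} and {7}.
Refine {4,5,6} on symbol c: members go to different blocks, giving {4} and {5} and {6}.
The partition is now stable with 8 blocks: {4} | {1} | {8} | {2} | {3} | {7} | {5} | {6}.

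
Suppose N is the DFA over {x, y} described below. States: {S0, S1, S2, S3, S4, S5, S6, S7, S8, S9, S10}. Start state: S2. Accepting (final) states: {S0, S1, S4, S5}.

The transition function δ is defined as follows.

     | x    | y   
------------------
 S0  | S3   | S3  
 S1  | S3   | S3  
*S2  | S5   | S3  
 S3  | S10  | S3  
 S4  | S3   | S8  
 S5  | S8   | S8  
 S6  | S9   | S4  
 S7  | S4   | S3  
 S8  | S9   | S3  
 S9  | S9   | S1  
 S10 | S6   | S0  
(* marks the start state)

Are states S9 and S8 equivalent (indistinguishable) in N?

States {S7} cannot be reached from the start state, so discard them.
Start with accepting vs non-accepting: {S0,S1,S4,S5} | {S2,S3,S6,S8,S9,S10}.
Refine {S2,S3,S6,S8,S9,S10} on symbol x: members go to different blocks, giving {S3,S6,S8,S9,S10} and {S2}.
Refine {S3,S6,S8,S9,S10} on symbol y: members go to different blocks, giving {S6,S9,S10} and {S3,S8}.
No further refinement is possible. Final partition (4 blocks): {S0,S1,S4,S5} | {S6,S9,S10} | {S2} | {S3,S8}.
S9 and S8 end up in different blocks, so they are distinguishable. For instance, the string 'y' is accepted from only S9.

No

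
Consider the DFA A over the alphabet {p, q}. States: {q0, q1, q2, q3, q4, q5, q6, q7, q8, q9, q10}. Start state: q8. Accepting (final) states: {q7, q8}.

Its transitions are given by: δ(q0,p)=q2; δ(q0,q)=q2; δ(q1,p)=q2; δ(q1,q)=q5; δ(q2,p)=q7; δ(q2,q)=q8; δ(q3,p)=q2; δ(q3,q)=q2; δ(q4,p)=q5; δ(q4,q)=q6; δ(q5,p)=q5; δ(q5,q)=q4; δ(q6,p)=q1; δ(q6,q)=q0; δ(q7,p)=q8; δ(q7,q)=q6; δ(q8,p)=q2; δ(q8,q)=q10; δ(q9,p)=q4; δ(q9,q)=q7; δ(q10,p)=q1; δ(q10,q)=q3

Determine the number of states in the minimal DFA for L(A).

Reachable states from the start: {q0,q1,q2,q3,q4,q5,q6,q7,q8,q10}. Unreachable: {q9} — drop them.
P0 = {q7,q8} | {q0,q1,q2,q3,q4,q5,q6,q10}.
Split {q7,q8} by δ(·,p) → {q7} and {q8}.
Refine {q0,q1,q2,q3,q4,q5,q6,q10} on symbol p: members go to different blocks, giving {q0,q1,q3,q4,q5,q6,q10} and {q2}.
Refine {q0,q1,q3,q4,q5,q6,q10} on symbol p: members go to different blocks, giving {q4,q5,q6,q10} and {q0,q1,q3}.
Refine {q4,q5,q6,q10} on symbol p: members go to different blocks, giving {q4,q5} and {q6,q10}.
Split {q4,q5} by δ(·,q) → {q4} and {q5}.
On input q, block {q0,q1,q3} splits into {q0,q3} and {q1}.
No further refinement is possible. Final partition (8 blocks): {q7} | {q4} | {q8} | {q2} | {q0,q3} | {q6,q10} | {q5} | {q1}.

8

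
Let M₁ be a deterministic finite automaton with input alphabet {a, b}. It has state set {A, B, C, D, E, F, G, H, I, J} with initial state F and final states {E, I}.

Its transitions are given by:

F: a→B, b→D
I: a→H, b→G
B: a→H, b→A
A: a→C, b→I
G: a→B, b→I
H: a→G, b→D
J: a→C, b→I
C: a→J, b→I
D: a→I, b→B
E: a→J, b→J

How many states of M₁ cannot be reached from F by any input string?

No path from F leads to E; the other 9 states are all reachable.

1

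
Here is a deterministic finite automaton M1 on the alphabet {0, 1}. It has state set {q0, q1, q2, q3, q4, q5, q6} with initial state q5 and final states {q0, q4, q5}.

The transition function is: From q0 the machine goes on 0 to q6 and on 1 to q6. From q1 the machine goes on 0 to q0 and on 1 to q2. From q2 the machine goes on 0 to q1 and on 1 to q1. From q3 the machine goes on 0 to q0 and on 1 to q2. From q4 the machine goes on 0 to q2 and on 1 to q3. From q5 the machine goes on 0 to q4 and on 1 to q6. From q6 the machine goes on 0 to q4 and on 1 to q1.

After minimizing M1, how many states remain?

Initial partition by acceptance: {q0,q4,q5} | {q1,q2,q3,q6}.
On input 0, block {q0,q4,q5} splits into {q0,q4} and {q5}.
On input 0, block {q1,q2,q3,q6} splits into {q1,q3,q6} and {q2}.
Refine {q0,q4} on symbol 0: members go to different blocks, giving {q0} and {q4}.
Refine {q1,q3,q6} on symbol 0: members go to different blocks, giving {q1,q3} and {q6}.
Stable partition: {q0} | {q1,q3} | {q5} | {q2} | {q4} | {q6} — 6 equivalence classes.

6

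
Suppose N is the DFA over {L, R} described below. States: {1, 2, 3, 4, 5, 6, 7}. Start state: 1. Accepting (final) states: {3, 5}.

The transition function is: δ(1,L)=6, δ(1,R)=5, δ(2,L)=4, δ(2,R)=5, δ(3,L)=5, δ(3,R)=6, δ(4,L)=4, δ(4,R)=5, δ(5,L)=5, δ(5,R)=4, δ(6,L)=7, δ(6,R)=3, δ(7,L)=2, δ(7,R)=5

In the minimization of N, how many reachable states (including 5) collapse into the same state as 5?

2

Every state is reachable, so we keep all 7.
Initial partition by acceptance: {3,5} | {1,2,4,6,7}.
Stable partition: {3,5} | {1,2,4,6,7} — 2 equivalence classes.
The equivalence class containing 5 is {3,5}, of size 2.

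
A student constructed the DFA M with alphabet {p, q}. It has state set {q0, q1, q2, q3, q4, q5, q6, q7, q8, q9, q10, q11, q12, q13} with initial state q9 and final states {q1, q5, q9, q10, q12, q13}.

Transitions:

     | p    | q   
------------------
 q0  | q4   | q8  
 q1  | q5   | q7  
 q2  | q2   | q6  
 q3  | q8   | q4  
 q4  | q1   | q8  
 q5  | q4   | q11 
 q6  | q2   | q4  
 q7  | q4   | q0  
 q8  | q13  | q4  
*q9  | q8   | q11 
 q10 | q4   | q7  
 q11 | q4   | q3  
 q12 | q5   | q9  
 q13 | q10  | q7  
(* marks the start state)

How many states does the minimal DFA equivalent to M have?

5

States {q2,q6,q12} cannot be reached from the start state, so discard them.
Start with accepting vs non-accepting: {q1,q5,q9,q10,q13} | {q0,q3,q4,q7,q8,q11}.
On input p, block {q1,q5,q9,q10,q13} splits into {q5,q9,q10} and {q1,q13}.
Split {q0,q3,q4,q7,q8,q11} by δ(·,p) → {q0,q3,q7,q11} and {q4,q8}.
Split {q0,q3,q7,q11} by δ(·,q) → {q0,q3} and {q7,q11}.
No further refinement is possible. Final partition (5 blocks): {q5,q9,q10} | {q0,q3} | {q1,q13} | {q4,q8} | {q7,q11}.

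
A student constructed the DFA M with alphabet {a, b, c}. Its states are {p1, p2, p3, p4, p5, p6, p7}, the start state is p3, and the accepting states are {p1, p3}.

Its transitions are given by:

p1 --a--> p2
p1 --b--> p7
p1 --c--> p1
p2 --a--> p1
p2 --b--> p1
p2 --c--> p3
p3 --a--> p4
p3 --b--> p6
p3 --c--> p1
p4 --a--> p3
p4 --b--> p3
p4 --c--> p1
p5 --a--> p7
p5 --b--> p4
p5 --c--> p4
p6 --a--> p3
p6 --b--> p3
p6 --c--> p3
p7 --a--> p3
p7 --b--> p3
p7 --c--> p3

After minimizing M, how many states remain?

First remove the unreachable states {p5}; 6 states remain.
P0 = {p1,p3} | {p2,p4,p6,p7}.
No further refinement is possible. Final partition (2 blocks): {p1,p3} | {p2,p4,p6,p7}.

2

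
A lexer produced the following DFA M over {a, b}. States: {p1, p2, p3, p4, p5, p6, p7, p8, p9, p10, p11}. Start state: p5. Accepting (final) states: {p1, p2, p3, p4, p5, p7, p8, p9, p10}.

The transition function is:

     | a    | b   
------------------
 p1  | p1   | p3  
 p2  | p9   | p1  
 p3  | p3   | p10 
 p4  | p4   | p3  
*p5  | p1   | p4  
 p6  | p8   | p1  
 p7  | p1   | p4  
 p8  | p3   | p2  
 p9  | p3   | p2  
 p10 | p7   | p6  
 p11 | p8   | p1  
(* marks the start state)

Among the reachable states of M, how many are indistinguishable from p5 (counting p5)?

First remove the unreachable states {p11}; 10 states remain.
Start with accepting vs non-accepting: {p1,p2,p3,p4,p5,p7,p8,p9,p10} | {p6}.
Refine {p1,p2,p3,p4,p5,p7,p8,p9,p10} on symbol b: members go to different blocks, giving {p1,p2,p3,p4,p5,p7,p8,p9} and {p10}.
Refine {p1,p2,p3,p4,p5,p7,p8,p9} on symbol b: members go to different blocks, giving {p1,p2,p4,p5,p7,p8,p9} and {p3}.
Split {p1,p2,p4,p5,p7,p8,p9} by δ(·,a) → {p1,p2,p4,p5,p7} and {p8,p9}.
Split {p1,p2,p4,p5,p7} by δ(·,a) → {p1,p4,p5,p7} and {p2}.
Refine {p1,p4,p5,p7} on symbol b: members go to different blocks, giving {p1,p4} and {p5,p7}.
The partition is now stable with 7 blocks: {p1,p4} | {p6} | {p10} | {p3} | {p8,p9} | {p2} | {p5,p7}.
State p5 belongs to the block {p5,p7}, which has 2 states.

2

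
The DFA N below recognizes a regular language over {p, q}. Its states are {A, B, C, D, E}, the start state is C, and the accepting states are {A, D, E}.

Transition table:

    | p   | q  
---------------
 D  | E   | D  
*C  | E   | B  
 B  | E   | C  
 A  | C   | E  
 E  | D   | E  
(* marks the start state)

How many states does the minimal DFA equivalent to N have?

2

States {A} cannot be reached from the start state, so discard them.
Initial partition by acceptance: {D,E} | {B,C}.
The partition is now stable with 2 blocks: {D,E} | {B,C}.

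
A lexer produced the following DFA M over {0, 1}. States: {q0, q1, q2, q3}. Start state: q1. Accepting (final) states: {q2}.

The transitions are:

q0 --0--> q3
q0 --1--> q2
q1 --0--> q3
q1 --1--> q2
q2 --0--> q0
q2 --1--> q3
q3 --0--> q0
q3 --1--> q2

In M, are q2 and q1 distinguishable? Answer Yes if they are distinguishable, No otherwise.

Start with accepting vs non-accepting: {q2} | {q0,q1,q3}.
The partition is now stable with 2 blocks: {q2} | {q0,q1,q3}.
q2 and q1 end up in different blocks, so they are distinguishable. For instance, the string 'ε' is accepted from only q2.

Yes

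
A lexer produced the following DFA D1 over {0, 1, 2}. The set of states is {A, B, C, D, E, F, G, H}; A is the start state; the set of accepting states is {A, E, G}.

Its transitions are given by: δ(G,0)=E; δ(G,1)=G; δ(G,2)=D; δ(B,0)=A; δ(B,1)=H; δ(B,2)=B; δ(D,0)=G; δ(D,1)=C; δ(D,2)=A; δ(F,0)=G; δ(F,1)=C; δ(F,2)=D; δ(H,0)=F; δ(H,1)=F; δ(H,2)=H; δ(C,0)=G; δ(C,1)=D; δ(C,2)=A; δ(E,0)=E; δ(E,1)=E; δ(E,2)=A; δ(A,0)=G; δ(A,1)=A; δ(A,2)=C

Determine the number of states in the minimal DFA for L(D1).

States {B,F,H} cannot be reached from the start state, so discard them.
Start with accepting vs non-accepting: {A,E,G} | {C,D}.
Split {A,E,G} by δ(·,2) → {A,G} and {E}.
Refine {A,G} on symbol 0: members go to different blocks, giving {A} and {G}.
The partition is now stable with 4 blocks: {A} | {C,D} | {E} | {G}.

4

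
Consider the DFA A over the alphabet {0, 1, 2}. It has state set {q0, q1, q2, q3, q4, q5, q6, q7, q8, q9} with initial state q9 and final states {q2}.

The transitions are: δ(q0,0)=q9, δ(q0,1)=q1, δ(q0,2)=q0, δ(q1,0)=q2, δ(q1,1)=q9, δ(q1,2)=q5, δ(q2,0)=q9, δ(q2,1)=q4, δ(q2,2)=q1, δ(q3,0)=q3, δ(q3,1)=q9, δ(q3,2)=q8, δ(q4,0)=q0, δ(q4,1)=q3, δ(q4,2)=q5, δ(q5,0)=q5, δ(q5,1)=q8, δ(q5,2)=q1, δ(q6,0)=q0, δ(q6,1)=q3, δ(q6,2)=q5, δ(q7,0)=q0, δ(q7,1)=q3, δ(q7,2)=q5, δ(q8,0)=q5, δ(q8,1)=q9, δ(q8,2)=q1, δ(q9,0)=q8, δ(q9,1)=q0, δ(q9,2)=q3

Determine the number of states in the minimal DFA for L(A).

8

First remove the unreachable states {q6,q7}; 8 states remain.
P0 = {q2} | {q0,q1,q3,q4,q5,q8,q9}.
Refine {q0,q1,q3,q4,q5,q8,q9} on symbol 0: members go to different blocks, giving {q0,q3,q4,q5,q8,q9} and {q1}.
Split {q0,q3,q4,q5,q8,q9} by δ(·,1) → {q3,q4,q5,q8,q9} and {q0}.
Split {q3,q4,q5,q8,q9} by δ(·,0) → {q3,q5,q8,q9} and {q4}.
On input 1, block {q3,q5,q8,q9} splits into {q3,q5,q8} and {q9}.
Refine {q3,q5,q8} on symbol 1: members go to different blocks, giving {q3,q8} and {q5}.
Split {q3,q8} by δ(·,0) → {q3} and {q8}.
No further refinement is possible. Final partition (8 blocks): {q2} | {q3} | {q1} | {q0} | {q4} | {q9} | {q5} | {q8}.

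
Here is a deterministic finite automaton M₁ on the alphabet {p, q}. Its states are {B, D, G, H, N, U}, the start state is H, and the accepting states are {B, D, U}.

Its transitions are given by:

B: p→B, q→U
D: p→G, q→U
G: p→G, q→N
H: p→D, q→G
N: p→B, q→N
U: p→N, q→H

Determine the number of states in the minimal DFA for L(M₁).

Every state is reachable, so we keep all 6.
P0 = {B,D,U} | {G,H,N}.
Split {B,D,U} by δ(·,p) → {D,U} and {B}.
Split {D,U} by δ(·,q) → {U} and {D}.
Refine {G,H,N} on symbol p: members go to different blocks, giving {N} and {H} and {G}.
No further refinement is possible. Final partition (6 blocks): {U} | {N} | {B} | {D} | {H} | {G}.

6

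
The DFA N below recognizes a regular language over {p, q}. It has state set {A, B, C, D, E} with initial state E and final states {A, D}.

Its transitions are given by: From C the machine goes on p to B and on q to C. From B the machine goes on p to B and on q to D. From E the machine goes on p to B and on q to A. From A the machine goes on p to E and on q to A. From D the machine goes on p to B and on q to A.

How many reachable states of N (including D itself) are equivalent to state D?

States {C} cannot be reached from the start state, so discard them.
P0 = {A,D} | {B,E}.
No further refinement is possible. Final partition (2 blocks): {A,D} | {B,E}.
State D belongs to the block {A,D}, which has 2 states.

2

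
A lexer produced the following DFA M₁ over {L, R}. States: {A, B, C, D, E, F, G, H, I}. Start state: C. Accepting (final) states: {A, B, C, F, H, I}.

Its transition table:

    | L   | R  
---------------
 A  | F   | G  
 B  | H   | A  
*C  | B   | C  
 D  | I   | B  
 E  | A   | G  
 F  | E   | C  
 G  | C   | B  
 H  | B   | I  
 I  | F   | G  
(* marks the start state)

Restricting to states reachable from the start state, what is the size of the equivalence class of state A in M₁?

Reachable states from the start: {A,B,C,E,F,G,H,I}. Unreachable: {D} — drop them.
Start with accepting vs non-accepting: {A,B,C,F,H,I} | {E,G}.
Refine {A,B,C,F,H,I} on symbol L: members go to different blocks, giving {A,B,C,H,I} and {F}.
On input L, block {A,B,C,H,I} splits into {B,C,H} and {A,I}.
Split {B,C,H} by δ(·,R) → {B,H} and {C}.
Refine {E,G} on symbol L: members go to different blocks, giving {E} and {G}.
No further refinement is possible. Final partition (6 blocks): {B,H} | {E} | {F} | {A,I} | {C} | {G}.
State A belongs to the block {A,I}, which has 2 states.

2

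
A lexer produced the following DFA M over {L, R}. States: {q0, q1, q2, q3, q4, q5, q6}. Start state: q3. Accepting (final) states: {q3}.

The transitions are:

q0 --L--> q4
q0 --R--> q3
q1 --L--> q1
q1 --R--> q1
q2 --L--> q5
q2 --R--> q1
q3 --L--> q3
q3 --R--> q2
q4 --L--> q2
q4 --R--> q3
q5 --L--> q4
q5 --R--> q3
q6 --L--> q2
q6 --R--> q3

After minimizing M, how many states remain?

5

First remove the unreachable states {q0,q6}; 5 states remain.
Initial partition by acceptance: {q3} | {q1,q2,q4,q5}.
On input R, block {q1,q2,q4,q5} splits into {q1,q2} and {q4,q5}.
Refine {q1,q2} on symbol L: members go to different blocks, giving {q1} and {q2}.
On input L, block {q4,q5} splits into {q4} and {q5}.
Stable partition: {q3} | {q1} | {q4} | {q2} | {q5} — 5 equivalence classes.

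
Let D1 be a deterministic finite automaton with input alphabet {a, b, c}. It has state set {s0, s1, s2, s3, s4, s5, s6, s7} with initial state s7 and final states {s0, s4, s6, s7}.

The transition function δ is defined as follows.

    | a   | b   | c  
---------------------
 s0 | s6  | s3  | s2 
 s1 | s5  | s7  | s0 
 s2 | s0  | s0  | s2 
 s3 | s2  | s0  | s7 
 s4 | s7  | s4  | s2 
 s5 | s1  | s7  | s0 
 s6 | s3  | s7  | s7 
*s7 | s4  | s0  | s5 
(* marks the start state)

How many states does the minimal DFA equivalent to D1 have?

All states are reachable from the start state.
Initial partition by acceptance: {s0,s4,s6,s7} | {s1,s2,s3,s5}.
Refine {s0,s4,s6,s7} on symbol a: members go to different blocks, giving {s0,s4,s7} and {s6}.
On input a, block {s0,s4,s7} splits into {s4,s7} and {s0}.
Refine {s4,s7} on symbol b: members go to different blocks, giving {s4} and {s7}.
On input a, block {s1,s2,s3,s5} splits into {s1,s3,s5} and {s2}.
On input a, block {s1,s3,s5} splits into {s1,s5} and {s3}.
No further refinement is possible. Final partition (7 blocks): {s4} | {s1,s5} | {s6} | {s0} | {s7} | {s2} | {s3}.

7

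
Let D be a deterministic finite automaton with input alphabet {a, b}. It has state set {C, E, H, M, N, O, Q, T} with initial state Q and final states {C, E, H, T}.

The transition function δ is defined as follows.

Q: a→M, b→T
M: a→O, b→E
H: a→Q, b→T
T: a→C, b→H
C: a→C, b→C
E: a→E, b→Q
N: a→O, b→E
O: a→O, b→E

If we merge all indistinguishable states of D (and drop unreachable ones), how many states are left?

6

States {N} cannot be reached from the start state, so discard them.
P0 = {C,E,H,T} | {M,O,Q}.
On input a, block {C,E,H,T} splits into {C,E,T} and {H}.
On input b, block {C,E,T} splits into {E} and {T} and {C}.
Split {M,O,Q} by δ(·,b) → {M,O} and {Q}.
Stable partition: {E} | {M,O} | {H} | {T} | {C} | {Q} — 6 equivalence classes.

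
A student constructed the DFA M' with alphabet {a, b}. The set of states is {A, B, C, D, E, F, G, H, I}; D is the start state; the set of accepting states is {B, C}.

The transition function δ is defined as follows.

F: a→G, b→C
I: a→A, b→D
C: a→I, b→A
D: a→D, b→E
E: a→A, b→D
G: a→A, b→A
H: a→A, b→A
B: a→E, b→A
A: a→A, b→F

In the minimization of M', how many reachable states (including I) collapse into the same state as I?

Reachable states from the start: {A,C,D,E,F,G,I}. Unreachable: {B,H} — drop them.
Start with accepting vs non-accepting: {C} | {A,D,E,F,G,I}.
On input b, block {A,D,E,F,G,I} splits into {A,D,E,G,I} and {F}.
On input b, block {A,D,E,G,I} splits into {D,E,G,I} and {A}.
On input a, block {D,E,G,I} splits into {E,G,I} and {D}.
Split {E,G,I} by δ(·,b) → {E,I} and {G}.
Stable partition: {C} | {E,I} | {F} | {A} | {D} | {G} — 6 equivalence classes.
State I belongs to the block {E,I}, which has 2 states.

2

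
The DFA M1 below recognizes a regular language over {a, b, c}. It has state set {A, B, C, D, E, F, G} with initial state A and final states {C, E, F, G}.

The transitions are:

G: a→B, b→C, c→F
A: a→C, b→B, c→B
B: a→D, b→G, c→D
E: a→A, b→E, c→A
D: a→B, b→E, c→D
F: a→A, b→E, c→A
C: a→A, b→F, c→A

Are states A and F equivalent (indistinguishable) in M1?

No

Start with accepting vs non-accepting: {C,E,F,G} | {A,B,D}.
Refine {C,E,F,G} on symbol c: members go to different blocks, giving {C,E,F} and {G}.
Refine {A,B,D} on symbol a: members go to different blocks, giving {B,D} and {A}.
Split {B,D} by δ(·,b) → {B} and {D}.
The partition is now stable with 5 blocks: {C,E,F} | {B} | {G} | {A} | {D}.
A and F end up in different blocks, so they are distinguishable. For instance, the string 'ε' is accepted from only F.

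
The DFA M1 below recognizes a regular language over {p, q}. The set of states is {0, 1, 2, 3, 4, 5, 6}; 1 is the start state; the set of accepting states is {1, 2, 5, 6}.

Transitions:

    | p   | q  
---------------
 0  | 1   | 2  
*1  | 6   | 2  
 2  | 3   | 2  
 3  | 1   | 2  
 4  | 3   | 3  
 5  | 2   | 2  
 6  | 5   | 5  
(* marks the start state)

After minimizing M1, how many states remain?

5

First remove the unreachable states {0,4}; 5 states remain.
P0 = {1,2,5,6} | {3}.
Split {1,2,5,6} by δ(·,p) → {1,5,6} and {2}.
Split {1,5,6} by δ(·,p) → {1,6} and {5}.
Split {1,6} by δ(·,p) → {1} and {6}.
The partition is now stable with 5 blocks: {1} | {3} | {2} | {5} | {6}.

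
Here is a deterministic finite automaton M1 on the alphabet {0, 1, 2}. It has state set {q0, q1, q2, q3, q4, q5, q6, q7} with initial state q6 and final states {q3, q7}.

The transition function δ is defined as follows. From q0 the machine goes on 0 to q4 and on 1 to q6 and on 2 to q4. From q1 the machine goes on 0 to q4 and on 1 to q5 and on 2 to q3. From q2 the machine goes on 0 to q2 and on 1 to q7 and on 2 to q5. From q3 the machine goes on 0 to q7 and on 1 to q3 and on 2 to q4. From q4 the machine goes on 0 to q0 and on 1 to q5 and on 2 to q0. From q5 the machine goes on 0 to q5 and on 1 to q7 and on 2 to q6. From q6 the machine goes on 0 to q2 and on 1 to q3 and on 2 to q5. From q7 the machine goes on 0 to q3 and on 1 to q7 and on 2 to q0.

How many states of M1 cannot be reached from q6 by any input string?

1

Starting at q6 and following transitions, the reachable set is {q0, q2, q3, q4, q5, q6, q7}. That leaves q1 unreachable — 1 in total.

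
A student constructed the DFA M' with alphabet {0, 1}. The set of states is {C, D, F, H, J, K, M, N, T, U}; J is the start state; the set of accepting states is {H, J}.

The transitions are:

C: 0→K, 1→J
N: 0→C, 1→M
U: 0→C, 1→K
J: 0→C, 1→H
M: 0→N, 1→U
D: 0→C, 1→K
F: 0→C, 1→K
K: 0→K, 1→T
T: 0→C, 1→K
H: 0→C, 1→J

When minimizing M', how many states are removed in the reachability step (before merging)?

5

No path from J leads to D, F, M, N, U; the other 5 states are all reachable.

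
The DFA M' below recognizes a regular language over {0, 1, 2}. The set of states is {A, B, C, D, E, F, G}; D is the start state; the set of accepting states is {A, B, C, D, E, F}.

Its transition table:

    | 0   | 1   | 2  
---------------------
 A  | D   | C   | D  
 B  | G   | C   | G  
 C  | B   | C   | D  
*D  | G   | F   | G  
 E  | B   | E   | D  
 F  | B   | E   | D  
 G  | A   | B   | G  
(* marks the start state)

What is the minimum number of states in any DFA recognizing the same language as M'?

3

Every state is reachable, so we keep all 7.
Initial partition by acceptance: {A,B,C,D,E,F} | {G}.
Refine {A,B,C,D,E,F} on symbol 0: members go to different blocks, giving {A,C,E,F} and {B,D}.
No further refinement is possible. Final partition (3 blocks): {A,C,E,F} | {G} | {B,D}.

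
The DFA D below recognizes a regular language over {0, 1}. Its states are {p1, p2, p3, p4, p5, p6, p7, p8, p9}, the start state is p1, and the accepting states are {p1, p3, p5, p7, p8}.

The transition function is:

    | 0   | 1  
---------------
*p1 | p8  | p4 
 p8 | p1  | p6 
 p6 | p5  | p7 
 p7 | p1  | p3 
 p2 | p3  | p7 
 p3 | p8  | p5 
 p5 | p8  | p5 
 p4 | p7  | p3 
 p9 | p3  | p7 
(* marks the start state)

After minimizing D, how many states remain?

3

First remove the unreachable states {p2,p9}; 7 states remain.
Initial partition by acceptance: {p1,p3,p5,p7,p8} | {p4,p6}.
On input 1, block {p1,p3,p5,p7,p8} splits into {p3,p5,p7} and {p1,p8}.
Stable partition: {p3,p5,p7} | {p4,p6} | {p1,p8} — 3 equivalence classes.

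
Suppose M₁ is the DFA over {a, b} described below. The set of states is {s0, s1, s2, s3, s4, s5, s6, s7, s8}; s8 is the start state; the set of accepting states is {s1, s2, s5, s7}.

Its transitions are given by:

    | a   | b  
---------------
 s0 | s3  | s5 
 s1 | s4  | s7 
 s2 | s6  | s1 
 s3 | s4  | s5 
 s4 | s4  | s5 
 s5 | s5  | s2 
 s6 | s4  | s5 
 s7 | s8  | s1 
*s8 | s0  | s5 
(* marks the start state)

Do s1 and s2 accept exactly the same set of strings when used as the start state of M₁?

Initial partition by acceptance: {s1,s2,s5,s7} | {s0,s3,s4,s6,s8}.
Refine {s1,s2,s5,s7} on symbol a: members go to different blocks, giving {s1,s2,s7} and {s5}.
The partition is now stable with 3 blocks: {s1,s2,s7} | {s0,s3,s4,s6,s8} | {s5}.
s1 and s2 lie in the same block of the stable partition, so they are equivalent — no string distinguishes them.

Yes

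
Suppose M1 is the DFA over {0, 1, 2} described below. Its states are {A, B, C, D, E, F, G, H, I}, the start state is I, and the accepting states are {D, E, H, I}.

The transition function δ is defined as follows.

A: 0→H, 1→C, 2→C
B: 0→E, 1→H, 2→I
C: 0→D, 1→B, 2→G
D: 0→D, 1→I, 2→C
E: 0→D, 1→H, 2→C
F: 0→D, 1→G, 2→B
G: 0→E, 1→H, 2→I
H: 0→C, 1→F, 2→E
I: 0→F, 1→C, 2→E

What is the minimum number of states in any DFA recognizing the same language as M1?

4

First remove the unreachable states {A}; 8 states remain.
P0 = {D,E,H,I} | {B,C,F,G}.
Split {D,E,H,I} by δ(·,0) → {D,E} and {H,I}.
Split {B,C,F,G} by δ(·,1) → {B,G} and {C,F}.
No further refinement is possible. Final partition (4 blocks): {D,E} | {B,G} | {H,I} | {C,F}.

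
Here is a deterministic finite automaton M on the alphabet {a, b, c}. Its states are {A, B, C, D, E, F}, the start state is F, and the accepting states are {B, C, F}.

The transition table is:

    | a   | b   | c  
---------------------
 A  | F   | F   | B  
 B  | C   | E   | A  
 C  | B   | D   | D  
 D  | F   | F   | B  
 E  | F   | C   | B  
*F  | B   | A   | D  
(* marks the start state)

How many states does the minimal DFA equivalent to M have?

2

Every state is reachable, so we keep all 6.
Start with accepting vs non-accepting: {B,C,F} | {A,D,E}.
The partition is now stable with 2 blocks: {B,C,F} | {A,D,E}.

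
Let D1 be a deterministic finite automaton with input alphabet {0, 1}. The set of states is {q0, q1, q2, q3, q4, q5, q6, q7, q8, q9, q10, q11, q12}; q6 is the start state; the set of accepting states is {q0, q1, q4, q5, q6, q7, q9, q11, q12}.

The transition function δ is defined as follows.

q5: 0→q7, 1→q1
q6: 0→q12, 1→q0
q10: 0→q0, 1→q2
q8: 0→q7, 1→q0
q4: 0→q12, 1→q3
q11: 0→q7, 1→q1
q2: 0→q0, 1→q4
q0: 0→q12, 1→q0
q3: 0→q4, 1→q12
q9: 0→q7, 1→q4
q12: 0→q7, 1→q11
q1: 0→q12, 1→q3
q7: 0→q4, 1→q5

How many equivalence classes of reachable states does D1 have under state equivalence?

6

First remove the unreachable states {q2,q8,q9,q10}; 9 states remain.
P0 = {q0,q1,q4,q5,q6,q7,q11,q12} | {q3}.
On input 1, block {q0,q1,q4,q5,q6,q7,q11,q12} splits into {q0,q5,q6,q7,q11,q12} and {q1,q4}.
Refine {q0,q5,q6,q7,q11,q12} on symbol 0: members go to different blocks, giving {q0,q5,q6,q11,q12} and {q7}.
Split {q0,q5,q6,q11,q12} by δ(·,0) → {q5,q11,q12} and {q0,q6}.
Refine {q5,q11,q12} on symbol 1: members go to different blocks, giving {q5,q11} and {q12}.
No further refinement is possible. Final partition (6 blocks): {q5,q11} | {q3} | {q1,q4} | {q7} | {q0,q6} | {q12}.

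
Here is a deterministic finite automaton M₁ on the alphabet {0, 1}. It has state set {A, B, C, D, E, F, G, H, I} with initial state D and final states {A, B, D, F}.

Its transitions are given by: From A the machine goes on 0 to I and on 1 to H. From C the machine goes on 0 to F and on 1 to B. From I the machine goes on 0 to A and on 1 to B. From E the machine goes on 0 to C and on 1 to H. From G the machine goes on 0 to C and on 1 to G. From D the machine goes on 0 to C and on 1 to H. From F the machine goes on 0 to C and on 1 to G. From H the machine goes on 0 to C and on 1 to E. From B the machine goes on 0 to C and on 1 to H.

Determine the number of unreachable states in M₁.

2

No path from D leads to A, I; the other 7 states are all reachable.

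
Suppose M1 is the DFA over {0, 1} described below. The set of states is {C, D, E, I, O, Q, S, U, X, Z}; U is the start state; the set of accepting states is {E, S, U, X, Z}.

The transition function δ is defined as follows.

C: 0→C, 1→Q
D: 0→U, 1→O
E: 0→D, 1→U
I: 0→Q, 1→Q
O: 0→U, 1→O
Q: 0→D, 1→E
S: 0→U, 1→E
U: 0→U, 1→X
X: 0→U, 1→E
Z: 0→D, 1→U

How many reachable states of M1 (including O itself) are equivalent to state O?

2

States {C,I,Q,S,Z} cannot be reached from the start state, so discard them.
Start with accepting vs non-accepting: {E,U,X} | {D,O}.
On input 0, block {E,U,X} splits into {U,X} and {E}.
Split {U,X} by δ(·,1) → {U} and {X}.
No further refinement is possible. Final partition (4 blocks): {U} | {D,O} | {E} | {X}.
The equivalence class containing O is {D,O}, of size 2.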